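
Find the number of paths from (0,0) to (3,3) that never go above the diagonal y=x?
5

Counted by the Catalan number C_3: C_3 = C(6,3)/(3+1) = 20/4 = 5.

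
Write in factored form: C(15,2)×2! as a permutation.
P(15,2)

Explanation: C(15,2)×2! = [15!/(2!(13)!)]×2! = 15!/(13)! = P(15,2) = 210.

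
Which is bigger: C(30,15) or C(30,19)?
C(30,15)=155,117,520, C(30,19)=54,627,300.
Final answer: C(30,15)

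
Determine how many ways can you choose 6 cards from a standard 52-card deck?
20,358,520
C(52,6) = 20,358,520.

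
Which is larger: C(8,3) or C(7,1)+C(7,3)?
C(8,3)

Reasoning: C(8,3)=56; C(7,1)+C(7,3)=7+35=42.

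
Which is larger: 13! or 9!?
13!

Reasoning: 13!=6,227,020,800, 9!=362,880. 13! > 9!.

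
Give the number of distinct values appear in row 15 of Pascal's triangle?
8

Row 15 has entries C(15,0)..C(15,15); by symmetry C(15,k)=C(15,15-k), giving 8 distinct values.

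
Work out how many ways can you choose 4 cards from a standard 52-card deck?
270,725

Reasoning: C(52,4) = 270,725.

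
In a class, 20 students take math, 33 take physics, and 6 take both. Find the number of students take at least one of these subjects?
47

|A∪B| = |A|+|B|-|A∩B| = 20+33-6 = 47.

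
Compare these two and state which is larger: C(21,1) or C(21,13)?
C(21,1)=21, C(21,13)=203,490.
Final answer: C(21,13)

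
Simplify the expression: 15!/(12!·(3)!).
455

Reasoning: This is C(15,12) = 455.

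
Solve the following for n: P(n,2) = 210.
15

P(n,2) = n(n−1) is increasing in n; n(n−1) ≈ (n−0.5)^2 = 210 gives n ≈ 15.0. Check: P(13,2) = 156, P(14,2) = 182, P(15,2) = 210 ✓. So n = 15.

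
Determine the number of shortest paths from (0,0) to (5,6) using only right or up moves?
Choose 5 rights from 11 moves: C(11,5) = 462.

Answer: 462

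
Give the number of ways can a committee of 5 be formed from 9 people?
126

Reasoning: C(9,5) = 9! / (5! × (9-5)!)
         = 9! / (5! × 4!)
         = 126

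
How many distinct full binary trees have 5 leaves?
14

Using the Catalan number formula: C_n = C(2n, n) / (n+1)
C_4 = C(8, 4) / (4+1)
     = 70 / 5
     = 14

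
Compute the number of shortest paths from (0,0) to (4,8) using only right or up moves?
495

Solution: Choose 4 rights from 12 moves: C(12,4) = 495.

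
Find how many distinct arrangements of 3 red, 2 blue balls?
10

Solution: Multinomial: 5!/(3! × 2!) = 10.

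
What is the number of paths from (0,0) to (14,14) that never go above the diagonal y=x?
2,674,440

Solution: Counted by the Catalan number C_14: C_14 = C(28,14)/(14+1) = 40,116,600/15 = 2,674,440.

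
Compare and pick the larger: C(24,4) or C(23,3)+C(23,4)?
Equal
By Pascal's identity: C(24,4) = C(23,3)+C(23,4) = 10,626. Equal.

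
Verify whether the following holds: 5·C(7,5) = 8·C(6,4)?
Absorption identity k·C(n,k) = n·C(n-1,k-1). LHS = 5·21 = 105; RHS = 8·15 = 120.

Answer: False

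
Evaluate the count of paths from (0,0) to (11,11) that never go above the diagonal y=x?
58,786

Counted by the Catalan number C_11: C_11 = C(22,11)/(11+1) = 705,432/12 = 58,786.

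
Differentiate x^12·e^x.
(12x^11 + x^12)e^x
Product rule: d/dx[x^12]·e^x + x^12·d/dx[e^x] = 12x^{11}e^x + x^12e^x.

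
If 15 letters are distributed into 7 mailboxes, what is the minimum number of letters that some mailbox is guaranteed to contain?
3
Pigeonhole: ⌈15/7⌉ = 3.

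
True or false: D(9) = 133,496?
True

Working:
Derangements of 9 elements: D(9) = (9-1)·[D(8) + D(7)] = 8·[14,833 + 1,854] = 133,496.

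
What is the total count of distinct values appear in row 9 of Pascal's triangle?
Row 9 has entries C(9,0)..C(9,9); by symmetry C(9,k)=C(9,9-k), giving 5 distinct values.

Answer: 5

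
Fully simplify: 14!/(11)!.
2,184

Reasoning: This equals 14×13×12 = 2,184.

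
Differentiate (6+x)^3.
3(6+x)^2

Working:
Using the power rule: d/dx (6+x)^3 = 3(6+x)^{2}.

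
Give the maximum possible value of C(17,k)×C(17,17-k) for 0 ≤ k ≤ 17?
590,976,100

C(17,k)·C(17,17-k) = C(17,k)², maximised at the centre k = 8: C(17,8)² = 590,976,100.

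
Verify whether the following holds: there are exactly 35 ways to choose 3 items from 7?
True
C(7,3) = 35.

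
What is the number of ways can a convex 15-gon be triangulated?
742,900

Solution: Using the Catalan number formula: C_n = C(2n, n) / (n+1)
C_13 = C(26, 13) / (13+1)
     = 10400600 / 14
     = 742,900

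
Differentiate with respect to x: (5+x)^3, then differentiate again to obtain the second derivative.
6(5+x)^1

Working:
First derivative: 3(5+x)^{2}. Second derivative: 3·2·(5+x)^{1} = 6(5+x)^{1}.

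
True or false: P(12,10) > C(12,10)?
P(12,10) = 239,500,800 and C(12,10) = 66; P(n,r) = r! × C(n,r) so P > C whenever r ≥ 2.

Answer: True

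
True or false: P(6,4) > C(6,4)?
P(6,4) = 360 and C(6,4) = 15; P(n,r) = r! × C(n,r) so P > C whenever r ≥ 2.
Final answer: True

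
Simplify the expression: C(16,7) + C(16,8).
24,310

Working:
By Pascal's identity: C(17,8) = 24,310.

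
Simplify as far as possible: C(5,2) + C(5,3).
20

Explanation: By Pascal's identity: C(6,3) = 20.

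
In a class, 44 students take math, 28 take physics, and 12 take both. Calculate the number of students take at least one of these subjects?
|A∪B| = |A|+|B|-|A∩B| = 44+28-12 = 60.
Final answer: 60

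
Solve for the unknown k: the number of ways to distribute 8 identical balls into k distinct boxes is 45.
3
Stars and bars: the count is C(8+k−1, k−1), increasing in k. k=2: C(9,1) = 9, k=3: C(10,2) = 45 ✓. So k = 3.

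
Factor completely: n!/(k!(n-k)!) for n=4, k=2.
This is the binomial coefficient C(4,2) = 6.

Answer: C(4,2) = 6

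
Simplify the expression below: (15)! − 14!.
(15)! − 14! = (15)·14! − 14! = (15−1)·14! = 14·14! = 1,220,496,076,800.

Answer: 1,220,496,076,800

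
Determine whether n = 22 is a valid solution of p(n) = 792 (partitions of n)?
No

Pentagonal recurrence p(n) = p(n−1) + p(n−2) − p(n−5) − p(n−7) + …: p(22) = p(21) + p(20) − p(17) − p(15) + p(10) + p(7) − p(0) = 792 + 627 − 297 − 176 + 42 + 15 − 1 = 1,002, which does not equal 792.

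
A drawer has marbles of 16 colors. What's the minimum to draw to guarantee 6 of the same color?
81

Reasoning: Worst case: 5 of each = 80. One more: 81.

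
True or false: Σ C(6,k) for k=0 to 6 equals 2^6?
True

Solution: Binomial theorem: Σ C(6,k) = (1+1)^6 = 2^6 = 64; RHS 2^6 = 64.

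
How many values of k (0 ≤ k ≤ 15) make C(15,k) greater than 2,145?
6

Solution: Row 15 is unimodal and symmetric about k=15/2. C(15,4)=1,365 ≤ 2,145; C(15,5)=3,003 > 2,145; by symmetry C(15,k) > 2,145 for k = 5..10. That's 10 - 5 + 1 = 6 values.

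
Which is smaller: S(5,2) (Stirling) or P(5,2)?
S(5,2)

Solution: S(5,2) = 2·S(4,2) + S(4,1) = 2·7 + 1 = 15; P(5,2) = 20.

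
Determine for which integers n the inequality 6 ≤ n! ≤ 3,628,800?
3, 4, 5, 6, 7, 8, 9, 10

Reasoning: n! is strictly increasing; 3! = 6 and 10! = 3,628,800, so valid n = 3, 4, 5, 6, 7, 8, 9, 10.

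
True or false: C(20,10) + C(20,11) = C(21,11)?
True

Working:
Pascal's identity C(n,k) + C(n,k+1) = C(n+1,k+1): 184,756 + 167,960 = 352,716 = C(21,11).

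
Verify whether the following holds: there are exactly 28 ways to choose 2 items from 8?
C(8,2) = 28.
Final answer: True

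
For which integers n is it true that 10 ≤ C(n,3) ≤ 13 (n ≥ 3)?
5

Working:
C(4,3)=4; C(5,3)=10; C(6,3)=20. So valid n = 5.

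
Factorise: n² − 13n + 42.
(n − 6)(n − 7)

Seek roots whose sum is 13 and product is 42: (6, 7). So n² − 13n + 42 = (n − 6)(n − 7).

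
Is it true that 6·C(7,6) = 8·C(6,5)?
False
Absorption identity k·C(n,k) = n·C(n-1,k-1). LHS = 6·7 = 42; RHS = 8·6 = 48.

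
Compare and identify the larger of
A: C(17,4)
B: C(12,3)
A

Explanation: A=C(17,4)=2,380, B=C(12,3)=220.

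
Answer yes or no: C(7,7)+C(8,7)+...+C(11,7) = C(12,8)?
Yes

Solution: Hockey stick identity gives Σ = C(12,8) = 495; RHS C(12,8) = 495.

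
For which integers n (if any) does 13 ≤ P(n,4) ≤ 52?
4

Reasoning: P(3,4)=0; P(4,4)=24; P(5,4)=120. So valid n = 4.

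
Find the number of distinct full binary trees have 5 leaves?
Using the Catalan number formula: C_n = C(2n, n) / (n+1)
C_4 = C(8, 4) / (4+1)
     = 70 / 5
     = 14

Answer: 14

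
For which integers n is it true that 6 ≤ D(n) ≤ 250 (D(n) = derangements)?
4, 5

Using D(n) = (n−1)[D(n−1) + D(n−2)] with D(1)=0, D(2)=1: D(3)=2; D(4)=9; D(5)=44; D(6)=265. So valid n = 4, 5.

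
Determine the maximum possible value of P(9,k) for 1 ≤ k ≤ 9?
362,880

Working:
P(9,k) increases in k, so maximum at k = 9: 9! = 362,880.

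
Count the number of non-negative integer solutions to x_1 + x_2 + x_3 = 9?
C(9+3-1, 3-1) = 55.

Answer: 55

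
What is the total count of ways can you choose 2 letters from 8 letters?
C(8,2) = 8! / (2! × (8-2)!)
         = 8! / (2! × 6!)
         = 28

Answer: 28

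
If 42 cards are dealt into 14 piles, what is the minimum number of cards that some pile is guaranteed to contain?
3

Solution: Pigeonhole: ⌈42/14⌉ = 3.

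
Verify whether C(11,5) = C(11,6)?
True

Working:
Symmetry C(n,k) = C(n,n-k): C(11,5) = 462 and C(11,6) = 462. Both sides agree, so the statement holds.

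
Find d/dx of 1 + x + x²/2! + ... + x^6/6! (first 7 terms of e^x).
1 + x + x²/2! + ... + x^5/5!

Working:
Differentiating term by term gives the first 6 terms of e^x.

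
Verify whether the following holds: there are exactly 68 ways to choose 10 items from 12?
False

C(12,10) = 66 ≠ 68.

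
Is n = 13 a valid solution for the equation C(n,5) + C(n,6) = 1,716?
No

Reasoning: C(13,5) + C(13,6) = 1,287 + 1,716 = 3,003, which does not equal 1,716.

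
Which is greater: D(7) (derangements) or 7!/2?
7!/2
D(7) = (7-1)·[D(6) + D(5)] = 6·[265 + 44] = 1,854; 7!/2 = 5,040/2 = 2,520.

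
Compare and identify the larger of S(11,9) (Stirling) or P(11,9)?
P(11,9)

S(11,9) = 9·S(10,9) + S(10,8) = 9·45 + 750 = 1,155; P(11,9) = 19,958,400.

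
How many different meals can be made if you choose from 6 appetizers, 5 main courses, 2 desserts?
60

By the multiplication principle: 6 × 5 × 2 = 60.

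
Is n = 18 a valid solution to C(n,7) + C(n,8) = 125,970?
C(18,7) + C(18,8) = 31,824 + 43,758 = 75,582, which does not equal 125,970.

Answer: No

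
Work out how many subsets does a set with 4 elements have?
Each element can be included or excluded: 2^4 = 16.
Final answer: 16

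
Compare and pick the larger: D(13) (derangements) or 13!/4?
D(13) = (13-1)·[D(12) + D(11)] = 12·[176,214,841 + 14,684,570] = 2,290,792,932; 13!/4 = 6,227,020,800/4 = 1,556,755,200.

Answer: D(13)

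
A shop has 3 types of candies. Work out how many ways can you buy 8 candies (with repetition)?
45

Reasoning: Stars and bars: C(8+3-1, 8) = C(10, 8) = 45.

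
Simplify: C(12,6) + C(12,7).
1,716

Reasoning: By Pascal's identity: C(13,7) = 1,716.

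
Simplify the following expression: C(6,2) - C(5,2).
5

Solution: C(6,2) - C(5,2) = C(5,1) = 5.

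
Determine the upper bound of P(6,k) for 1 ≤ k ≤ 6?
720

Solution: P(6,k) increases in k, so maximum at k = 6: 6! = 720.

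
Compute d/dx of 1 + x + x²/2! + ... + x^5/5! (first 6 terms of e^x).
Differentiating term by term gives the first 5 terms of e^x.
Final answer: 1 + x + x²/2! + ... + x^4/4!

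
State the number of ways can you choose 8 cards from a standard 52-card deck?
752,538,150

C(52,8) = 752,538,150.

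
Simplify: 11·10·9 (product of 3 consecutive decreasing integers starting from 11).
This is P(11,3) = 11!/(8)! = 990.

Answer: 990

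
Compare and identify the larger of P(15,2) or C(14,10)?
C(14,10)

Working:
P(15,2)=210, C(14,10)=1,001.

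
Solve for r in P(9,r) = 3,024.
4

Working:
P(9,r) = 9·8·…·(9−r+1), a product of r factors. Multiplying down from 9: 9 = 9; 9·8 = 72; 9·8·7 = 504; 9·8·7·6 = 3,024 ✓ (4 factors). So r = 4.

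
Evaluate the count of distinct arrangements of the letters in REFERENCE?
7,560
Word has 9 letters (R=2, E=4, F=1, N=1, C=1). Arrangements: 9!/Π(k!) = 7,560.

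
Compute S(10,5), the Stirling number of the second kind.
42,525

Explanation: Using the Stirling recurrence: S(n,k) = k·S(n-1,k) + S(n-1,k-1)
S(10,5) = 5·S(9,5) + S(9,4)
         = 5·6951 + 7770
         = 34755 + 7770
         = 42,525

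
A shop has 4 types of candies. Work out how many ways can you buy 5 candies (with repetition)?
56

Stars and bars: C(5+4-1, 5) = C(8, 5) = 56.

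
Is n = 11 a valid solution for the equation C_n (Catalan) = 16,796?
No

Solution: C_11 = C(22,11)/(11+1) = 705,432/12 = 58,786, which does not equal 16,796.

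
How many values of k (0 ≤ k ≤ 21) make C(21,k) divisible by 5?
12

Explanation: Checking C(21,k) mod 5 for k = 0..21: divisible at k = 2, 3, 4, 7, 8, 9, 12, 13, 14, 17, 18, 19. That's 12 values.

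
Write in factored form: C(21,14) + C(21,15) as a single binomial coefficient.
C(22,15)
By Pascal's identity: C(21,14) + C(21,15) = C(22,15) = 170,544.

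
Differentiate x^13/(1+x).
(13x^12(1+x) - x^13)/(1+x)²
Quotient rule: [13x^{12}(1+x) - x^13]/(1+x)².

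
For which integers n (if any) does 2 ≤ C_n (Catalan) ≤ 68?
C_1=1; C_2=2; C_3=5; C_4=14; C_5=42; C_6=132. So valid n = 2, 3, 4, 5.
Final answer: 2, 3, 4, 5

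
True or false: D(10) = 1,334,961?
Derangements of 10 elements: D(10) = (10-1)·[D(9) + D(8)] = 9·[133,496 + 14,833] = 1,334,961.

Answer: True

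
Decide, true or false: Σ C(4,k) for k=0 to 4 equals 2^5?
False

Explanation: Binomial theorem: Σ C(4,k) = (1+1)^4 = 2^4 = 16; RHS 2^5 = 32.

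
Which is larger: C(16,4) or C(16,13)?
C(16,4)

Solution: C(16,4)=1,820, C(16,13)=560.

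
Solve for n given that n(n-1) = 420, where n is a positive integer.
21

n² − n − 420 = 0, so n = (1 ± √(1 + 4·420))/2 = (1 ± √1,681)/2 = (1 ± 41)/2, i.e. n = 21 or n = -20. Taking the positive root, n = 21 (check: 21×20 = 420).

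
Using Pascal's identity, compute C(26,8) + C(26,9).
4,686,825
C(26,8) + C(26,9) = C(27,9) = 4,686,825.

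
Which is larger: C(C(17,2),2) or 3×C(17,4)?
C(C(17,2),2)=9,180, 3×C(17,4)=7,140.
Final answer: C(C(17,2),2)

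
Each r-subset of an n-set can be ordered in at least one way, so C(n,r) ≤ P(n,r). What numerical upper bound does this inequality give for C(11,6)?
332,640

Solution: P(11,6) = 11·10·9·8·7·6 = 332,640, so C(11,6) ≤ 332,640. (The bound is loose by a factor of 6! = 720: C(11,6) = 332,640/720 = 462.)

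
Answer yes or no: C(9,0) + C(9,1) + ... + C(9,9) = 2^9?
Yes
Binomial theorem with x = y = 1: Σ C(9,i) = (1+1)^9 = 2^9 = 512. The statement holds.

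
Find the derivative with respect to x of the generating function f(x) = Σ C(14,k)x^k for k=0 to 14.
Σ k·C(14,k)x^(k-1) for k=1 to 14

Reasoning: Term-by-term differentiation gives Σ k·C(14,k)x^{k-1} for k=1 to 14.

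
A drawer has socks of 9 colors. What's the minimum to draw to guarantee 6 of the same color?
Worst case: 5 of each = 45. One more: 46.

Answer: 46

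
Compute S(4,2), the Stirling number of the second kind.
7
Using the Stirling recurrence: S(n,k) = k·S(n-1,k) + S(n-1,k-1)
S(4,2) = 2·S(3,2) + S(3,1)
         = 2·3 + 1
         = 6 + 1
         = 7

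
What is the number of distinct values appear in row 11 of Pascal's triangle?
6

Row 11 has entries C(11,0)..C(11,11); by symmetry C(11,k)=C(11,11-k), giving 6 distinct values.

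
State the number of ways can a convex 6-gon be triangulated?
14

Using the Catalan number formula: C_n = C(2n, n) / (n+1)
C_4 = C(8, 4) / (4+1)
     = 70 / 5
     = 14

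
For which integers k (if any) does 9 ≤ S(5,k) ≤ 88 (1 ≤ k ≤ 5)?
2, 3, 4

Working:
S(5,1)=1; S(5,2)=15; S(5,3)=25; S(5,4)=10; S(5,5)=1. So valid k = 2, 3, 4.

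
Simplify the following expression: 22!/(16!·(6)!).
This is C(22,16) = 74,613.

Answer: 74,613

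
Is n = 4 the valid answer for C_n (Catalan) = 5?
No

C_4 = C(8,4)/(4+1) = 70/5 = 14, which does not equal 5.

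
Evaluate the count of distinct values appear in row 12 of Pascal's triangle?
7

Explanation: Row 12 has entries C(12,0)..C(12,12); by symmetry C(12,k)=C(12,12-k), giving 7 distinct values.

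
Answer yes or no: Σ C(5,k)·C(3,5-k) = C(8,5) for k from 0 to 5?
Yes

Vandermonde's identity gives C(8,5) = 56; RHS C(8,5) = 56.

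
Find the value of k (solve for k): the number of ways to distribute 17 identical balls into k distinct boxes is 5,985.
Stars and bars: the count is C(17+k−1, k−1), increasing in k. k=3: C(19,2) = 171, k=4: C(20,3) = 1,140, k=5: C(21,4) = 5,985 ✓. So k = 5.
Final answer: 5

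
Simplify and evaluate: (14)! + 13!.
93,405,312,000

Solution: (14)! + 13! = (14)·13! + 13! = (14+1)·13! = 15·13! = 93,405,312,000.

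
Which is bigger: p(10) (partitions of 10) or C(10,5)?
C(10,5)

Solution: Pentagonal recurrence p(n) = p(n−1) + p(n−2) − p(n−5) − p(n−7) + …: p(10) = p(9) + p(8) − p(5) − p(3) = 30 + 22 − 7 − 3 = 42; C(10,5) = 252.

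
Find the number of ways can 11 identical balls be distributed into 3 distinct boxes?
78

Reasoning: C(11+3-1, 3-1) = C(13, 2) = 78.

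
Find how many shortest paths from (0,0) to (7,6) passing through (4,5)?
504

Reasoning: To (4,5): C(9,4)=126. From there: C(4,3)=4. Total: 504.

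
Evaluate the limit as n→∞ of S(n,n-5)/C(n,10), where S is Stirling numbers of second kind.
945

Solution: The leading term of S(n,n-5) as a polynomial in n is (9)!!·C(n,10), so the ratio → (9)!! = 945.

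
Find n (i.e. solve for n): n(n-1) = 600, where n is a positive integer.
n² − n − 600 = 0, so n = (1 ± √(1 + 4·600))/2 = (1 ± √2,401)/2 = (1 ± 49)/2, i.e. n = 25 or n = -24. Taking the positive root, n = 25 (check: 25×24 = 600).
Final answer: 25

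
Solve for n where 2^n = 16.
4

Explanation: 2^4 = 16, so n = 4.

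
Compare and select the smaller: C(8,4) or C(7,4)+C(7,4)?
Equal
C(8,4)=70; C(7,4)+C(7,4)=35+35=70.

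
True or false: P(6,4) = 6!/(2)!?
True

Solution: Permutation formula P(n,k) = n!/(n-k)!: 6!/2! = 720/2 = 360 = P(6,4). The statement holds.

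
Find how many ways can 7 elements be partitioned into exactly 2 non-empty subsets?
This equals S(7,2), the Stirling number of the 2nd kind.
Using the Stirling recurrence: S(n,k) = k·S(n-1,k) + S(n-1,k-1)
S(7,2) = 2·S(6,2) + S(6,1)
         = 2·31 + 1
         = 62 + 1
         = 63
Final answer: 63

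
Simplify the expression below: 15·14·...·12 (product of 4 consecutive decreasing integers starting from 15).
32,760

This is P(15,4) = 15!/(11)! = 32,760.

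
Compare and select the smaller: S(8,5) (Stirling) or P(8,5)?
S(8,5) = 5·S(7,5) + S(7,4) = 5·140 + 350 = 1,050; P(8,5) = 6,720.

Answer: S(8,5)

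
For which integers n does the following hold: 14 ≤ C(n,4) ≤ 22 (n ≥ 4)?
C(5,4)=5; C(6,4)=15; C(7,4)=35. So valid n = 6.

Answer: 6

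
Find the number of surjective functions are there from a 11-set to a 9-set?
419,126,400

Reasoning: Onto functions = 9! × S(11,9)
First compute S(11,9) via recurrence:
Using the Stirling recurrence: S(n,k) = k·S(n-1,k) + S(n-1,k-1)
S(11,9) = 9·S(10,9) + S(10,8)
         = 9·45 + 750
         = 405 + 750
         = 1,155
Then: 362880 × 1155 = 419,126,400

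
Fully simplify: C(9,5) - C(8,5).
70

Working:
C(9,5) - C(8,5) = C(8,4) = 70.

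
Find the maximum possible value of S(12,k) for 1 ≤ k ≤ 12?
1,379,400

Row S(12,k) for k = 1..12 (via S(n,k) = k·S(n−1,k) + S(n−1,k−1)): 1, 2,047, 86,526, 611,501, 1,379,400, 1,323,652, 627,396, 159,027, 22,275, 1,705, 66, 1. The row is unimodal; maximum at k = 5: 1,379,400.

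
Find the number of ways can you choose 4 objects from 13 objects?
715

Solution: C(13,4) = 13! / (4! × (13-4)!)
         = 13! / (4! × 9!)
         = 715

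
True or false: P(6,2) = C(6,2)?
False

Reasoning: P(6,2) = 30 and C(6,2) = 15; P(n,r) = r! × C(n,r) so P > C whenever r ≥ 2.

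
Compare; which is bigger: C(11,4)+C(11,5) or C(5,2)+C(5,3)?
C(11,4)+C(11,5)

Reasoning: First=792, Second=20.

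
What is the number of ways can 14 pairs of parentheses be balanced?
2,674,440
Using the Catalan number formula: C_n = C(2n, n) / (n+1)
C_14 = C(28, 14) / (14+1)
     = 40116600 / 15
     = 2,674,440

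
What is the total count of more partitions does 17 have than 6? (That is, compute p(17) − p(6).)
286

Solution: Pentagonal recurrence p(n) = p(n−1) + p(n−2) − p(n−5) − p(n−7) + …: p(17) = p(16) + p(15) − p(12) − p(10) + p(5) + p(2) = 231 + 176 − 77 − 42 + 7 + 2 = 297.
p(6) = p(5) + p(4) − p(1) = 7 + 5 − 1 = 11.
Difference = 297 − 11 = 286.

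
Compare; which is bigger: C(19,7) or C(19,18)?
C(19,7)

C(19,7)=50,388, C(19,18)=19.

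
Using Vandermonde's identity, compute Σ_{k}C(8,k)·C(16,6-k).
134,596
= C(8+16,6) = C(24,6) = 134,596.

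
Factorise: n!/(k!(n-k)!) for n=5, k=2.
C(5,2) = 10

This is the binomial coefficient C(5,2) = 10.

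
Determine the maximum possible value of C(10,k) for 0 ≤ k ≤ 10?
Maximum at k = 5: C(10,5) = 252.
Final answer: 252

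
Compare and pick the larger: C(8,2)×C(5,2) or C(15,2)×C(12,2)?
C(15,2)×C(12,2)

C(8,2)×C(5,2)=280, C(15,2)×C(12,2)=6,930.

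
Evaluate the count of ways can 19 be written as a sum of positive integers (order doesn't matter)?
490

Working:
Pentagonal recurrence p(n) = p(n−1) + p(n−2) − p(n−5) − p(n−7) + …: p(19) = p(18) + p(17) − p(14) − p(12) + p(7) + p(4) = 385 + 297 − 135 − 77 + 15 + 5 = 490.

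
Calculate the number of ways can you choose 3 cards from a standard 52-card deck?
22,100

Explanation: C(52,3) = 22,100.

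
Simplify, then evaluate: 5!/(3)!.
20

Working:
This equals 5×4 = 20.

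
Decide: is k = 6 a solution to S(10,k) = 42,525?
No

S(10,6) = 6·S(9,6) + S(9,5) = 6·2,646 + 6,951 = 22,827, which does not equal 42,525.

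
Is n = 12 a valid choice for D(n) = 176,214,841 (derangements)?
Yes

D(12) = (12-1)·[D(11) + D(10)] = 11·[14,684,570 + 1,334,961] = 176,214,841, which equals 176,214,841.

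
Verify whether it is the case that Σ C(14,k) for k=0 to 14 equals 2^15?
False

Reasoning: Binomial theorem: Σ C(14,k) = (1+1)^14 = 2^14 = 16,384; RHS 2^15 = 32,768.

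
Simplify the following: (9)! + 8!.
403,200

Working:
(9)! + 8! = (9)·8! + 8! = (9+1)·8! = 10·8! = 403,200.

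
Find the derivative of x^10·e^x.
(10x^9 + x^10)e^x

Explanation: Product rule: d/dx[x^10]·e^x + x^10·d/dx[e^x] = 10x^{9}e^x + x^10e^x.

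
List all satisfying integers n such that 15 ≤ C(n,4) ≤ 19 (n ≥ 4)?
6

Reasoning: C(5,4)=5; C(6,4)=15; C(7,4)=35. So valid n = 6.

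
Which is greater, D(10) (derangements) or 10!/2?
10!/2

Solution: D(10) = (10-1)·[D(9) + D(8)] = 9·[133,496 + 14,833] = 1,334,961; 10!/2 = 3,628,800/2 = 1,814,400.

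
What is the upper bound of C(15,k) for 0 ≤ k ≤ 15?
Maximum at k = 7 or k = 8: C(15,7) = 6,435.

Answer: 6,435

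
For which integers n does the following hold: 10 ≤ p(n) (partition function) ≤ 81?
6, 7, 8, 9, 10, 11, 12
Tabulating p(n) via p(n) = p(n−1) + p(n−2) − p(n−5) − p(n−7) + …: p(5)=7; p(6)=11; p(7)=15; p(8)=22; p(9)=30; p(10)=42; p(11)=56; p(12)=77; p(13)=101. So valid n = 6, 7, 8, 9, 10, 11, 12.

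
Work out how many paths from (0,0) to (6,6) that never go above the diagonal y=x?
132
Counted by the Catalan number C_6: C_6 = C(12,6)/(6+1) = 924/7 = 132.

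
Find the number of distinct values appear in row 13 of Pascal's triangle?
7

Explanation: Row 13 has entries C(13,0)..C(13,13); by symmetry C(13,k)=C(13,13-k), giving 7 distinct values.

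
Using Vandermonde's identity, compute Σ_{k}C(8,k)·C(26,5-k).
278,256

Reasoning: = C(8+26,5) = C(34,5) = 278,256.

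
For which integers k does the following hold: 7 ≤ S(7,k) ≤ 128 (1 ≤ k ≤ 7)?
2, 6

Explanation: S(7,1)=1; S(7,2)=63; S(7,3)=301; S(7,4)=350; S(7,5)=140; S(7,6)=21; S(7,7)=1. So valid k = 2, 6.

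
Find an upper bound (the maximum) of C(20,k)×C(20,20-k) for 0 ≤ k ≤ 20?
C(20,k)·C(20,20-k) = C(20,k)², maximised at the centre k = 10: C(20,10)² = 34,134,779,536.

Answer: 34,134,779,536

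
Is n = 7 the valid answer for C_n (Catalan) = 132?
No

Solution: C_7 = C(14,7)/(7+1) = 3,432/8 = 429, which does not equal 132.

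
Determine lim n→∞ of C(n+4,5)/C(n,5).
1

Both numerator and denominator grow as n^5/5! for large n, so the ratio → 1.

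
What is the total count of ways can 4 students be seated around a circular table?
6

Circular arrangements: (4-1)! = 6.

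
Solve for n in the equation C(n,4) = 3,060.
18

Working:
C(n,4) = n(n−1)(n−2)(n−3)/4! is increasing in n, and n(n−1)(n−2)(n−3) = 4!·3,060 = 73,440 ≈ (n−1.5)^4 gives n ≈ 18.0. Check: C(16,4) = 1,820, C(17,4) = 2,380, C(18,4) = 3,060 ✓. So n = 18.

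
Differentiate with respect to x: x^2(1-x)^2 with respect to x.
2x^1(1-x)^2 - 2x^2(1-x)^1

Working:
Product rule: 2x^{1}(1-x)^{2} + x^2·(-2)(1-x)^{1}.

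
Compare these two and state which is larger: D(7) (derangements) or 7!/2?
7!/2

Solution: D(7) = (7-1)·[D(6) + D(5)] = 6·[265 + 44] = 1,854; 7!/2 = 5,040/2 = 2,520.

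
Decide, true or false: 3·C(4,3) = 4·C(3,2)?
True

Reasoning: Absorption identity k·C(n,k) = n·C(n-1,k-1). LHS = 3·4 = 12; RHS = 4·3 = 12.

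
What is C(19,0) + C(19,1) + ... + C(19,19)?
524,288

Working:
Sum of binomial coefficients = 2^19 = 524,288.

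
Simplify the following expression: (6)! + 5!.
840

Solution: (6)! + 5! = (6)·5! + 5! = (6+1)·5! = 7·5! = 840.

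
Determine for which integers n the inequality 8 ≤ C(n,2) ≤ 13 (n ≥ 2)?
5

Solution: C(4,2)=6; C(5,2)=10; C(6,2)=15. So valid n = 5.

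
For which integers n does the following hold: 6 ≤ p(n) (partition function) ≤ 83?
Tabulating p(n) via p(n) = p(n−1) + p(n−2) − p(n−5) − p(n−7) + …: p(4)=5; p(5)=7; p(6)=11; p(7)=15; p(8)=22; p(9)=30; p(10)=42; p(11)=56; p(12)=77; p(13)=101. So valid n = 5, 6, 7, 8, 9, 10, 11, 12.

Answer: 5, 6, 7, 8, 9, 10, 11, 12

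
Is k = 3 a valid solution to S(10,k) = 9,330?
Yes

Reasoning: S(10,3) = 3·S(9,3) + S(9,2) = 3·3,025 + 255 = 9,330, which equals 9,330.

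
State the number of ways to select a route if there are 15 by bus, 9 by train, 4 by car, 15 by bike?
43

Reasoning: By the addition principle: 15 + 9 + 4 + 15 = 43.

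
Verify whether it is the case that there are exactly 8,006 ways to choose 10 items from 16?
C(16,10) = 8,008 ≠ 8006.
Final answer: False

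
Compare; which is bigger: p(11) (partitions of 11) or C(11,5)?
C(11,5)

Reasoning: Pentagonal recurrence p(n) = p(n−1) + p(n−2) − p(n−5) − p(n−7) + …: p(11) = p(10) + p(9) − p(6) − p(4) = 42 + 30 − 11 − 5 = 56; C(11,5) = 462.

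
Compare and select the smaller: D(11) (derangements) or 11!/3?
11!/3
D(11) = (11-1)·[D(10) + D(9)] = 10·[1,334,961 + 133,496] = 14,684,570; 11!/3 = 39,916,800/3 = 13,305,600.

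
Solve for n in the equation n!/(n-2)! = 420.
21

Solution: n!/(n-2)! = n×(n-1), a product of 2 consecutive integers ≈ (n−0.5)^2. 420^(1/2) + 0.5 ≈ 21.0; check n = 21: 21×20 = 420 ✓. So n = 21.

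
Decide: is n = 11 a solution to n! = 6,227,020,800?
11! = 11·10! = 11·3,628,800 = 39,916,800, which does not equal 6,227,020,800.

Answer: No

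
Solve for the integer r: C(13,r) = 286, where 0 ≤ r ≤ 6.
3

Solution: C(13,r) is increasing for 0 ≤ r ≤ 6. Stepping up (C(13,r+1) = C(13,r)·(13−r)/(r+1)): C(13,1) = 13, C(13,2) = 78, C(13,3) = 286 ✓. So r = 3.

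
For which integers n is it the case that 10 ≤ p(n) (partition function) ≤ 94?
6, 7, 8, 9, 10, 11, 12
Tabulating p(n) via p(n) = p(n−1) + p(n−2) − p(n−5) − p(n−7) + …: p(5)=7; p(6)=11; p(7)=15; p(8)=22; p(9)=30; p(10)=42; p(11)=56; p(12)=77; p(13)=101. So valid n = 6, 7, 8, 9, 10, 11, 12.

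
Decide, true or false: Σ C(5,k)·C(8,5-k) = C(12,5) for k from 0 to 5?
Vandermonde's identity gives C(13,5) = 1,287; RHS C(12,5) = 792.

Answer: False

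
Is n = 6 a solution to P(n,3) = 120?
Yes

Working:
P(6,3) = 6·5·4 = 120, which equals 120.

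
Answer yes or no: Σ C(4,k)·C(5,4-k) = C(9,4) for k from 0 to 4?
Yes
Vandermonde's identity gives C(9,4) = 126; RHS C(9,4) = 126.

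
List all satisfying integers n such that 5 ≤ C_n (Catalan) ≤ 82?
C_2=2; C_3=5; C_4=14; C_5=42; C_6=132. So valid n = 3, 4, 5.

Answer: 3, 4, 5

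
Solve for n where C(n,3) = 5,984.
34
C(n,3) = n(n−1)(n−2)/3! is increasing in n, and n(n−1)(n−2) = 3!·5,984 = 35,904 ≈ (n−1)^3 gives n ≈ 34.0. Check: C(32,3) = 4,960, C(33,3) = 5,456, C(34,3) = 5,984 ✓. So n = 34.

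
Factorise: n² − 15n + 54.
Seek roots whose sum is 15 and product is 54: (6, 9). So n² − 15n + 54 = (n − 6)(n − 9).
Final answer: (n − 6)(n − 9)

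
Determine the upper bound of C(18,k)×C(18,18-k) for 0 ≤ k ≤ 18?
C(18,k)·C(18,18-k) = C(18,k)², maximised at the centre k = 9: C(18,9)² = 2,363,904,400.

Answer: 2,363,904,400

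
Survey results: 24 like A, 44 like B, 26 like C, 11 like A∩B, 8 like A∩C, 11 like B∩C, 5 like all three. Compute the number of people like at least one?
|A∪B∪C| = 24+44+26-11-8-11+5 = 69.

Answer: 69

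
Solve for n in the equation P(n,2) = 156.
13

Working:
P(n,2) = n(n−1) is increasing in n; n(n−1) ≈ (n−0.5)^2 = 156 gives n ≈ 13.0. Check: P(11,2) = 110, P(12,2) = 132, P(13,2) = 156 ✓. So n = 13.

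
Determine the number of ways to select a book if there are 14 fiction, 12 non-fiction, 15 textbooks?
41

Solution: By the addition principle: 14 + 12 + 15 = 41.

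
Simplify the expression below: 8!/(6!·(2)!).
28

Reasoning: This is C(8,6) = 28.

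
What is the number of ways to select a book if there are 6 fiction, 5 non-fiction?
11
By the addition principle: 6 + 5 = 11.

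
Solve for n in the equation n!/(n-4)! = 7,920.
11

Working:
n!/(n-4)! = n×(n-1)×(n-2)×(n-3), a product of 4 consecutive integers ≈ (n−1.5)^4. 7,920^(1/4) + 1.5 ≈ 10.9; check n = 11: 11×10×9×8 = 7,920 ✓. So n = 11.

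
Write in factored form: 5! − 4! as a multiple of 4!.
4 × 4! = 96

Reasoning: 5! − 4! = 5·4! − 4! = (5 − 1)·4! = 4 × 4! = 96.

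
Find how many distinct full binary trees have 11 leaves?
Using the Catalan number formula: C_n = C(2n, n) / (n+1)
C_10 = C(20, 10) / (10+1)
     = 184756 / 11
     = 16,796

Answer: 16,796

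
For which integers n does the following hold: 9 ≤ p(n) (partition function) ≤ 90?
Tabulating p(n) via p(n) = p(n−1) + p(n−2) − p(n−5) − p(n−7) + …: p(5)=7; p(6)=11; p(7)=15; p(8)=22; p(9)=30; p(10)=42; p(11)=56; p(12)=77; p(13)=101. So valid n = 6, 7, 8, 9, 10, 11, 12.
Final answer: 6, 7, 8, 9, 10, 11, 12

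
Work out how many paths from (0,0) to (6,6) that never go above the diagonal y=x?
132
Counted by the Catalan number C_6: C_6 = C(12,6)/(6+1) = 924/7 = 132.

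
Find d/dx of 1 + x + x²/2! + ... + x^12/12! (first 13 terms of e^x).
1 + x + x²/2! + ... + x^11/11!

Explanation: Differentiating term by term gives the first 12 terms of e^x.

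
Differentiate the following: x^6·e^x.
(6x^5 + x^6)e^x

Reasoning: Product rule: d/dx[x^6]·e^x + x^6·d/dx[e^x] = 6x^{5}e^x + x^6e^x.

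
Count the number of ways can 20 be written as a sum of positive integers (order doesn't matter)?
627

Pentagonal recurrence p(n) = p(n−1) + p(n−2) − p(n−5) − p(n−7) + …: p(20) = p(19) + p(18) − p(15) − p(13) + p(8) + p(5) = 490 + 385 − 176 − 101 + 22 + 7 = 627.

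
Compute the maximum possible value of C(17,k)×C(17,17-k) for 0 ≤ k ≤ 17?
590,976,100

Reasoning: C(17,k)·C(17,17-k) = C(17,k)², maximised at the centre k = 8: C(17,8)² = 590,976,100.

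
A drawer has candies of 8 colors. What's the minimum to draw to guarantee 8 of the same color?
Worst case: 7 of each = 56. One more: 57.

Answer: 57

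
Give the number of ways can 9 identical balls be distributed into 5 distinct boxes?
715

Solution: C(9+5-1, 5-1) = C(13, 4) = 715.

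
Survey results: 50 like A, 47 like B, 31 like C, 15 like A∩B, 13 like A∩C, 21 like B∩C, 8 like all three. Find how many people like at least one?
87

|A∪B∪C| = 50+47+31-15-13-21+8 = 87.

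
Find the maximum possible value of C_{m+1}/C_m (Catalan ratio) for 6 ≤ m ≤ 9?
38/11

Explanation: C_{m+1}/C_m = 2(2m+1)/(m+2), which increases with m. Maximum at m = 9: 2·19/11 = 38/11.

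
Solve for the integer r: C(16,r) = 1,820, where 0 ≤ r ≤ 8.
C(16,r) is increasing for 0 ≤ r ≤ 8. Stepping up (C(16,r+1) = C(16,r)·(16−r)/(r+1)): C(16,1) = 16, C(16,2) = 120, C(16,3) = 560, C(16,4) = 1,820 ✓. So r = 4.

Answer: 4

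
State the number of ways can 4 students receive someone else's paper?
9
Using D(n) = (n-1)[D(n-1) + D(n-2)]:
D(4) = (4-1) × [D(3) + D(2)]
      = 3 × [2 + 1]
      = 3 × 3
      = 9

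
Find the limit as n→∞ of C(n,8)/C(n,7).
∞

Working:
C(n,8)/C(n,7) = (n-7)/8 → ∞ as n → ∞.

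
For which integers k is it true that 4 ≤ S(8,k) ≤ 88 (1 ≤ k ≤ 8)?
7
S(8,1)=1; S(8,2)=127; S(8,3)=966; S(8,4)=1,701; S(8,5)=1,050; S(8,6)=266; S(8,7)=28; S(8,8)=1. So valid k = 7.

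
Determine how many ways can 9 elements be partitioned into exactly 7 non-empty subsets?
462

Reasoning: This equals S(9,7), the Stirling number of the 2nd kind.
Using the Stirling recurrence: S(n,k) = k·S(n-1,k) + S(n-1,k-1)
S(9,7) = 7·S(8,7) + S(8,6)
         = 7·28 + 266
         = 196 + 266
         = 462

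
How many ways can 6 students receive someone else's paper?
265

Explanation: Using D(n) = (n-1)[D(n-1) + D(n-2)]:
D(6) = (6-1) × [D(5) + D(4)]
      = 5 × [44 + 9]
      = 5 × 53
      = 265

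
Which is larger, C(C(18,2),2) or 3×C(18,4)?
C(C(18,2),2)=11,628, 3×C(18,4)=9,180.
Final answer: C(C(18,2),2)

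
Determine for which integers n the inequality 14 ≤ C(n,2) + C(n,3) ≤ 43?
C(4,2)+C(4,3)=10; C(5,2)+C(5,3)=20; C(6,2)+C(6,3)=35; C(7,2)+C(7,3)=56. So valid n = 5, 6.
Final answer: 5, 6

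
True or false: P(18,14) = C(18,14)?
P(18,14) = 266,765,571,072,000 and C(18,14) = 3,060; P(n,r) = r! × C(n,r) so P > C whenever r ≥ 2.
Final answer: False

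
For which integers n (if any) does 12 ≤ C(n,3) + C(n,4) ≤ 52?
5, 6

Working:
C(4,3)+C(4,4)=5; C(5,3)+C(5,4)=15; C(6,3)+C(6,4)=35; C(7,3)+C(7,4)=70. So valid n = 5, 6.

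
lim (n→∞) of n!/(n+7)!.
n!/(n+7)! = 1/[(n+1)(n+2)···(n+7)] → 0 as n → ∞.
Final answer: 0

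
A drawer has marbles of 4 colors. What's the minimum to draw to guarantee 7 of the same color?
Worst case: 6 of each = 24. One more: 25.

Answer: 25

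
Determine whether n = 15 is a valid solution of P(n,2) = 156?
P(15,2) = 15·14 = 210, which does not equal 156.

Answer: No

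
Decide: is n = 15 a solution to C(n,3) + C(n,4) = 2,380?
No

C(15,3) + C(15,4) = 455 + 1,365 = 1,820, which does not equal 2,380.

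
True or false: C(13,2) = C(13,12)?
False

Explanation: C(13,2) = 78 but C(13,12) = 13; symmetry gives C(13,2) = C(13,11), not C(13,12).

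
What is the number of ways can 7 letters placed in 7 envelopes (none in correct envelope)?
1,854

Solution: Using D(n) = (n-1)[D(n-1) + D(n-2)]:
D(7) = (7-1) × [D(6) + D(5)]
      = 6 × [265 + 44]
      = 6 × 309
      = 1,854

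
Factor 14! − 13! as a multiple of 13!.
13 × 13! = 80,951,270,400

Solution: 14! − 13! = 14·13! − 13! = (14 − 1)·13! = 13 × 13! = 80,951,270,400.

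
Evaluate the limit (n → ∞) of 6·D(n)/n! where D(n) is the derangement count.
6/e

Reasoning: D(n)/n! → 1/e, so 6·D(n)/n! → 6/e.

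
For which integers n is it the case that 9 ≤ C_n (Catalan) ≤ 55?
4, 5

Reasoning: C_3=5; C_4=14; C_5=42; C_6=132. So valid n = 4, 5.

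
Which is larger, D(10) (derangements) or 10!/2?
10!/2

Explanation: D(10) = (10-1)·[D(9) + D(8)] = 9·[133,496 + 14,833] = 1,334,961; 10!/2 = 3,628,800/2 = 1,814,400.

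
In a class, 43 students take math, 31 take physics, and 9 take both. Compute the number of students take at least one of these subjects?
65

Reasoning: |A∪B| = |A|+|B|-|A∩B| = 43+31-9 = 65.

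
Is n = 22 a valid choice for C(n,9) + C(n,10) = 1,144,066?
Yes

C(22,9) + C(22,10) = 497,420 + 646,646 = 1,144,066, which equals 1,144,066.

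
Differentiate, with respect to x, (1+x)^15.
15(1+x)^14
Using the power rule: d/dx (1+x)^15 = 15(1+x)^{14}.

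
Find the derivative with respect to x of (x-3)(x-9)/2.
(2x - 12)/2

Working:
d/dx[(x-3)(x-9)] = (x-9) + (x-3) = 2x - 12. Dividing by 2 gives (2x - 12)/2.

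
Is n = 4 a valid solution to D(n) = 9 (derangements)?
D(4) = (4-1)·[D(3) + D(2)] = 3·[2 + 1] = 9, which equals 9.

Answer: Yes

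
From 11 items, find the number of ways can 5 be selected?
462

Explanation: C(11,5) = 11! / (5! × (11-5)!)
         = 11! / (5! × 6!)
         = 462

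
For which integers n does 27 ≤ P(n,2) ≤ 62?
6, 7, 8

P(5,2)=20; P(6,2)=30; P(7,2)=42; P(8,2)=56; P(9,2)=72. So valid n = 6, 7, 8.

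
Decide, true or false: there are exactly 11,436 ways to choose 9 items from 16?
C(16,9) = 11,440 ≠ 11436.

Answer: False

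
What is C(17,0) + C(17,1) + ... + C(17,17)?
131,072

Working:
Sum of binomial coefficients = 2^17 = 131,072.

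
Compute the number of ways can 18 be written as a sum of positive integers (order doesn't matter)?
Pentagonal recurrence p(n) = p(n−1) + p(n−2) − p(n−5) − p(n−7) + …: p(18) = p(17) + p(16) − p(13) − p(11) + p(6) + p(3) = 297 + 231 − 101 − 56 + 11 + 3 = 385.
Final answer: 385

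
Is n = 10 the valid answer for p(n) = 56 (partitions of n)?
No

Explanation: Pentagonal recurrence p(n) = p(n−1) + p(n−2) − p(n−5) − p(n−7) + …: p(10) = p(9) + p(8) − p(5) − p(3) = 30 + 22 − 7 − 3 = 42, which does not equal 56.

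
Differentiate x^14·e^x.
(14x^13 + x^14)e^x
Product rule: d/dx[x^14]·e^x + x^14·d/dx[e^x] = 14x^{13}e^x + x^14e^x.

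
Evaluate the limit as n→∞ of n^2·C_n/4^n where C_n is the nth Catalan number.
C_n ~ 4^n/(n^(3/2)√π), so n^2·C_n/4^n ~ n^(2 − 3/2)/√π → ∞.
Final answer: ∞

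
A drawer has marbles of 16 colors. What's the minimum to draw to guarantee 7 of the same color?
97

Working:
Worst case: 6 of each = 96. One more: 97.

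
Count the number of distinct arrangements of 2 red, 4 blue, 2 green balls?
420
Multinomial: 8!/(2! × 4! × 2!) = 420.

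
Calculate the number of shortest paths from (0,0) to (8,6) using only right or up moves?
3,003
Choose 8 rights from 14 moves: C(14,8) = 3,003.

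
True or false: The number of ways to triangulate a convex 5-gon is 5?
True

Solution: Triangulations of a convex 5-gon are counted by the Catalan number C_3: C_3 = C(6,3)/(3+1) = 20/4 = 5.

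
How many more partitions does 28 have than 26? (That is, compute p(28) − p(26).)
1,282

Explanation: Pentagonal recurrence p(n) = p(n−1) + p(n−2) − p(n−5) − p(n−7) + …: p(28) = p(27) + p(26) − p(23) − p(21) + p(16) + p(13) − p(6) − p(2) = 3,010 + 2,436 − 1,255 − 792 + 231 + 101 − 11 − 2 = 3,718.
p(26) = p(25) + p(24) − p(21) − p(19) + p(14) + p(11) − p(4) − p(0) = 1,958 + 1,575 − 792 − 490 + 135 + 56 − 5 − 1 = 2,436.
Difference = 3,718 − 2,436 = 1,282.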